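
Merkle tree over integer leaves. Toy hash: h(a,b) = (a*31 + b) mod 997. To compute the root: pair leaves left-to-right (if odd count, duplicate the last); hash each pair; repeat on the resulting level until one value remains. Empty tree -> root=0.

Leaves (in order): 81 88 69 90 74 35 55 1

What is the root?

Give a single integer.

Answer: 587

Derivation:
L0: [81, 88, 69, 90, 74, 35, 55, 1]
L1: h(81,88)=(81*31+88)%997=605 h(69,90)=(69*31+90)%997=235 h(74,35)=(74*31+35)%997=335 h(55,1)=(55*31+1)%997=709 -> [605, 235, 335, 709]
L2: h(605,235)=(605*31+235)%997=47 h(335,709)=(335*31+709)%997=127 -> [47, 127]
L3: h(47,127)=(47*31+127)%997=587 -> [587]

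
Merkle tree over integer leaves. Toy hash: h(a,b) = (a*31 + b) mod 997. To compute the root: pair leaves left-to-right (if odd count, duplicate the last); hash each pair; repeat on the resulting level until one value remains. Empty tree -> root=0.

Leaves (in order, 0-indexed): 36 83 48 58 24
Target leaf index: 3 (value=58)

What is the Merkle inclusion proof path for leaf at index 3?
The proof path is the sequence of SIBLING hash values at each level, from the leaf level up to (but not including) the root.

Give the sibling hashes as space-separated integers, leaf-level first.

L0 (leaves): [36, 83, 48, 58, 24], target index=3
L1: h(36,83)=(36*31+83)%997=202 [pair 0] h(48,58)=(48*31+58)%997=549 [pair 1] h(24,24)=(24*31+24)%997=768 [pair 2] -> [202, 549, 768]
  Sibling for proof at L0: 48
L2: h(202,549)=(202*31+549)%997=829 [pair 0] h(768,768)=(768*31+768)%997=648 [pair 1] -> [829, 648]
  Sibling for proof at L1: 202
L3: h(829,648)=(829*31+648)%997=425 [pair 0] -> [425]
  Sibling for proof at L2: 648
Root: 425
Proof path (sibling hashes from leaf to root): [48, 202, 648]

Answer: 48 202 648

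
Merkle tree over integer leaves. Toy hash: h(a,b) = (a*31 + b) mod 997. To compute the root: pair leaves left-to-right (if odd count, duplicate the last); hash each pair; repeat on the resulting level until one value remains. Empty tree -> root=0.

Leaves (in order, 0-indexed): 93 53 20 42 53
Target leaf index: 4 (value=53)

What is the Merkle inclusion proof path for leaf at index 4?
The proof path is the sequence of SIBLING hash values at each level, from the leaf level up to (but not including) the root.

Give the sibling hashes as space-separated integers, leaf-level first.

Answer: 53 699 951

Derivation:
L0 (leaves): [93, 53, 20, 42, 53], target index=4
L1: h(93,53)=(93*31+53)%997=942 [pair 0] h(20,42)=(20*31+42)%997=662 [pair 1] h(53,53)=(53*31+53)%997=699 [pair 2] -> [942, 662, 699]
  Sibling for proof at L0: 53
L2: h(942,662)=(942*31+662)%997=951 [pair 0] h(699,699)=(699*31+699)%997=434 [pair 1] -> [951, 434]
  Sibling for proof at L1: 699
L3: h(951,434)=(951*31+434)%997=5 [pair 0] -> [5]
  Sibling for proof at L2: 951
Root: 5
Proof path (sibling hashes from leaf to root): [53, 699, 951]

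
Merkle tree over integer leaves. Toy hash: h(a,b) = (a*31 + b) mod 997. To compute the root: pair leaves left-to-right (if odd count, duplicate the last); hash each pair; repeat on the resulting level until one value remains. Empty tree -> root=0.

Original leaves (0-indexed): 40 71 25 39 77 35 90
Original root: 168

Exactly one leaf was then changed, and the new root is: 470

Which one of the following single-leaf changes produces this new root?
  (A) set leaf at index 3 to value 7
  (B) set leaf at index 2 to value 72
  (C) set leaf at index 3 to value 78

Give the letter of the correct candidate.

Answer: B

Derivation:
Original leaves: [40, 71, 25, 39, 77, 35, 90]
Target new root: 470
Try each candidate change and compute the resulting root:
Candidate A: set leaf[3] = 7 -> leaves = [40, 71, 25, 7, 77, 35, 90]
  L0: [40, 71, 25, 7, 77, 35, 90]
  L1: h(40,71)=(40*31+71)%997=314 h(25,7)=(25*31+7)%997=782 h(77,35)=(77*31+35)%997=428 h(90,90)=(90*31+90)%997=886 -> [314, 782, 428, 886]
  L2: h(314,782)=(314*31+782)%997=546 h(428,886)=(428*31+886)%997=196 -> [546, 196]
  L3: h(546,196)=(546*31+196)%997=173 -> [173]
  root = 173 != target 470
Candidate B: set leaf[2] = 72 -> leaves = [40, 71, 72, 39, 77, 35, 90]
  L0: [40, 71, 72, 39, 77, 35, 90]
  L1: h(40,71)=(40*31+71)%997=314 h(72,39)=(72*31+39)%997=277 h(77,35)=(77*31+35)%997=428 h(90,90)=(90*31+90)%997=886 -> [314, 277, 428, 886]
  L2: h(314,277)=(314*31+277)%997=41 h(428,886)=(428*31+886)%997=196 -> [41, 196]
  L3: h(41,196)=(41*31+196)%997=470 -> [470]
  root = 470 == target 470  ** MATCH **
Candidate C: set leaf[3] = 78 -> leaves = [40, 71, 25, 78, 77, 35, 90]
  L0: [40, 71, 25, 78, 77, 35, 90]
  L1: h(40,71)=(40*31+71)%997=314 h(25,78)=(25*31+78)%997=853 h(77,35)=(77*31+35)%997=428 h(90,90)=(90*31+90)%997=886 -> [314, 853, 428, 886]
  L2: h(314,853)=(314*31+853)%997=617 h(428,886)=(428*31+886)%997=196 -> [617, 196]
  L3: h(617,196)=(617*31+196)%997=380 -> [380]
  root = 380 != target 470
Candidate B produces the target root.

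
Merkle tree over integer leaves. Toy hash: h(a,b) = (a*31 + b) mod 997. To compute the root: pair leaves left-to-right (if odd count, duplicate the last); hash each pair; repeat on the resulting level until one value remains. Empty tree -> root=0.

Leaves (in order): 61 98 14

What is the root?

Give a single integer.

Answer: 293

Derivation:
L0: [61, 98, 14]
L1: h(61,98)=(61*31+98)%997=992 h(14,14)=(14*31+14)%997=448 -> [992, 448]
L2: h(992,448)=(992*31+448)%997=293 -> [293]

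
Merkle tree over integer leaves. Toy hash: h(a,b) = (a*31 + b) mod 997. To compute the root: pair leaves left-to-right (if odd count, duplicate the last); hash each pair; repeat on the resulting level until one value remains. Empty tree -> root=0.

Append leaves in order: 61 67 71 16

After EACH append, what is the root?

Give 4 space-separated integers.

Answer: 61 961 159 104

Derivation:
After append 61 (leaves=[61]):
  L0: [61]
  root=61
After append 67 (leaves=[61, 67]):
  L0: [61, 67]
  L1: h(61,67)=(61*31+67)%997=961 -> [961]
  root=961
After append 71 (leaves=[61, 67, 71]):
  L0: [61, 67, 71]
  L1: h(61,67)=(61*31+67)%997=961 h(71,71)=(71*31+71)%997=278 -> [961, 278]
  L2: h(961,278)=(961*31+278)%997=159 -> [159]
  root=159
After append 16 (leaves=[61, 67, 71, 16]):
  L0: [61, 67, 71, 16]
  L1: h(61,67)=(61*31+67)%997=961 h(71,16)=(71*31+16)%997=223 -> [961, 223]
  L2: h(961,223)=(961*31+223)%997=104 -> [104]
  root=104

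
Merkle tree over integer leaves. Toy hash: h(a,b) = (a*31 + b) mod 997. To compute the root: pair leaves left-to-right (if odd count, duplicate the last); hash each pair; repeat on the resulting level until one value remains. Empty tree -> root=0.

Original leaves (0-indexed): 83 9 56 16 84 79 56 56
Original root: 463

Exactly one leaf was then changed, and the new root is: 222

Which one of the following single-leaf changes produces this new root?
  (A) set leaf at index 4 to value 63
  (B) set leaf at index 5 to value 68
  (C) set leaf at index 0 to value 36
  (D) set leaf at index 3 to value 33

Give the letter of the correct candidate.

Answer: A

Derivation:
Original leaves: [83, 9, 56, 16, 84, 79, 56, 56]
Target new root: 222
Try each candidate change and compute the resulting root:
Candidate A: set leaf[4] = 63 -> leaves = [83, 9, 56, 16, 63, 79, 56, 56]
  L0: [83, 9, 56, 16, 63, 79, 56, 56]
  L1: h(83,9)=(83*31+9)%997=588 h(56,16)=(56*31+16)%997=755 h(63,79)=(63*31+79)%997=38 h(56,56)=(56*31+56)%997=795 -> [588, 755, 38, 795]
  L2: h(588,755)=(588*31+755)%997=40 h(38,795)=(38*31+795)%997=976 -> [40, 976]
  L3: h(40,976)=(40*31+976)%997=222 -> [222]
  root = 222 == target 222  ** MATCH **
Candidate B: set leaf[5] = 68 -> leaves = [83, 9, 56, 16, 84, 68, 56, 56]
  L0: [83, 9, 56, 16, 84, 68, 56, 56]
  L1: h(83,9)=(83*31+9)%997=588 h(56,16)=(56*31+16)%997=755 h(84,68)=(84*31+68)%997=678 h(56,56)=(56*31+56)%997=795 -> [588, 755, 678, 795]
  L2: h(588,755)=(588*31+755)%997=40 h(678,795)=(678*31+795)%997=876 -> [40, 876]
  L3: h(40,876)=(40*31+876)%997=122 -> [122]
  root = 122 != target 222
Candidate C: set leaf[0] = 36 -> leaves = [36, 9, 56, 16, 84, 79, 56, 56]
  L0: [36, 9, 56, 16, 84, 79, 56, 56]
  L1: h(36,9)=(36*31+9)%997=128 h(56,16)=(56*31+16)%997=755 h(84,79)=(84*31+79)%997=689 h(56,56)=(56*31+56)%997=795 -> [128, 755, 689, 795]
  L2: h(128,755)=(128*31+755)%997=735 h(689,795)=(689*31+795)%997=220 -> [735, 220]
  L3: h(735,220)=(735*31+220)%997=74 -> [74]
  root = 74 != target 222
Candidate D: set leaf[3] = 33 -> leaves = [83, 9, 56, 33, 84, 79, 56, 56]
  L0: [83, 9, 56, 33, 84, 79, 56, 56]
  L1: h(83,9)=(83*31+9)%997=588 h(56,33)=(56*31+33)%997=772 h(84,79)=(84*31+79)%997=689 h(56,56)=(56*31+56)%997=795 -> [588, 772, 689, 795]
  L2: h(588,772)=(588*31+772)%997=57 h(689,795)=(689*31+795)%997=220 -> [57, 220]
  L3: h(57,220)=(57*31+220)%997=990 -> [990]
  root = 990 != target 222
Candidate A produces the target root.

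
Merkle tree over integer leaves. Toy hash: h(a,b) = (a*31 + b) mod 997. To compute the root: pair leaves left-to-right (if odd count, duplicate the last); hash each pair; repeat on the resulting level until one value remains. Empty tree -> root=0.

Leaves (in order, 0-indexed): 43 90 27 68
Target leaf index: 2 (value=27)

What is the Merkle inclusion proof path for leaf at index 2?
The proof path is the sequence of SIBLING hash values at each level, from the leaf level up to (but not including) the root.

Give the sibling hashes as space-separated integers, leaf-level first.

Answer: 68 426

Derivation:
L0 (leaves): [43, 90, 27, 68], target index=2
L1: h(43,90)=(43*31+90)%997=426 [pair 0] h(27,68)=(27*31+68)%997=905 [pair 1] -> [426, 905]
  Sibling for proof at L0: 68
L2: h(426,905)=(426*31+905)%997=153 [pair 0] -> [153]
  Sibling for proof at L1: 426
Root: 153
Proof path (sibling hashes from leaf to root): [68, 426]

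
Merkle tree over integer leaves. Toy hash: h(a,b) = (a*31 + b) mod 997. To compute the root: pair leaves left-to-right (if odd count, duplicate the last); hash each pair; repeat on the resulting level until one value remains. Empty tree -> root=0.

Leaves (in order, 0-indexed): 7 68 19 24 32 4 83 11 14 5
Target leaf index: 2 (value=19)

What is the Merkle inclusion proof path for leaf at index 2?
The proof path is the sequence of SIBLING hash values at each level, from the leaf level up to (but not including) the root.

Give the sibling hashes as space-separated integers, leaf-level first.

L0 (leaves): [7, 68, 19, 24, 32, 4, 83, 11, 14, 5], target index=2
L1: h(7,68)=(7*31+68)%997=285 [pair 0] h(19,24)=(19*31+24)%997=613 [pair 1] h(32,4)=(32*31+4)%997=996 [pair 2] h(83,11)=(83*31+11)%997=590 [pair 3] h(14,5)=(14*31+5)%997=439 [pair 4] -> [285, 613, 996, 590, 439]
  Sibling for proof at L0: 24
L2: h(285,613)=(285*31+613)%997=475 [pair 0] h(996,590)=(996*31+590)%997=559 [pair 1] h(439,439)=(439*31+439)%997=90 [pair 2] -> [475, 559, 90]
  Sibling for proof at L1: 285
L3: h(475,559)=(475*31+559)%997=329 [pair 0] h(90,90)=(90*31+90)%997=886 [pair 1] -> [329, 886]
  Sibling for proof at L2: 559
L4: h(329,886)=(329*31+886)%997=118 [pair 0] -> [118]
  Sibling for proof at L3: 886
Root: 118
Proof path (sibling hashes from leaf to root): [24, 285, 559, 886]

Answer: 24 285 559 886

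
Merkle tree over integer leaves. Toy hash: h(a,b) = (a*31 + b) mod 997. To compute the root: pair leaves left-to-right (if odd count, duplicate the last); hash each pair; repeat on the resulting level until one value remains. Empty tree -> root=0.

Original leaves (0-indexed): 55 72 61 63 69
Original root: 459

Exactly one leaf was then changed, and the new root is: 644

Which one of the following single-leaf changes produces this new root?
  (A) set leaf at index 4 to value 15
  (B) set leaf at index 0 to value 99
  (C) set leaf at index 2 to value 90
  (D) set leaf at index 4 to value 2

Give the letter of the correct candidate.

Original leaves: [55, 72, 61, 63, 69]
Target new root: 644
Try each candidate change and compute the resulting root:
Candidate A: set leaf[4] = 15 -> leaves = [55, 72, 61, 63, 15]
  L0: [55, 72, 61, 63, 15]
  L1: h(55,72)=(55*31+72)%997=780 h(61,63)=(61*31+63)%997=957 h(15,15)=(15*31+15)%997=480 -> [780, 957, 480]
  L2: h(780,957)=(780*31+957)%997=212 h(480,480)=(480*31+480)%997=405 -> [212, 405]
  L3: h(212,405)=(212*31+405)%997=995 -> [995]
  root = 995 != target 644
Candidate B: set leaf[0] = 99 -> leaves = [99, 72, 61, 63, 69]
  L0: [99, 72, 61, 63, 69]
  L1: h(99,72)=(99*31+72)%997=150 h(61,63)=(61*31+63)%997=957 h(69,69)=(69*31+69)%997=214 -> [150, 957, 214]
  L2: h(150,957)=(150*31+957)%997=622 h(214,214)=(214*31+214)%997=866 -> [622, 866]
  L3: h(622,866)=(622*31+866)%997=208 -> [208]
  root = 208 != target 644
Candidate C: set leaf[2] = 90 -> leaves = [55, 72, 90, 63, 69]
  L0: [55, 72, 90, 63, 69]
  L1: h(55,72)=(55*31+72)%997=780 h(90,63)=(90*31+63)%997=859 h(69,69)=(69*31+69)%997=214 -> [780, 859, 214]
  L2: h(780,859)=(780*31+859)%997=114 h(214,214)=(214*31+214)%997=866 -> [114, 866]
  L3: h(114,866)=(114*31+866)%997=412 -> [412]
  root = 412 != target 644
Candidate D: set leaf[4] = 2 -> leaves = [55, 72, 61, 63, 2]
  L0: [55, 72, 61, 63, 2]
  L1: h(55,72)=(55*31+72)%997=780 h(61,63)=(61*31+63)%997=957 h(2,2)=(2*31+2)%997=64 -> [780, 957, 64]
  L2: h(780,957)=(780*31+957)%997=212 h(64,64)=(64*31+64)%997=54 -> [212, 54]
  L3: h(212,54)=(212*31+54)%997=644 -> [644]
  root = 644 == target 644  ** MATCH **
Candidate D produces the target root.

Answer: D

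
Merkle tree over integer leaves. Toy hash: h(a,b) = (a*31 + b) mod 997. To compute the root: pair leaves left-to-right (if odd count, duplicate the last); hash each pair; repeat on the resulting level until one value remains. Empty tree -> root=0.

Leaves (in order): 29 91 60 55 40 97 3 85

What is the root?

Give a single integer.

L0: [29, 91, 60, 55, 40, 97, 3, 85]
L1: h(29,91)=(29*31+91)%997=990 h(60,55)=(60*31+55)%997=918 h(40,97)=(40*31+97)%997=340 h(3,85)=(3*31+85)%997=178 -> [990, 918, 340, 178]
L2: h(990,918)=(990*31+918)%997=701 h(340,178)=(340*31+178)%997=748 -> [701, 748]
L3: h(701,748)=(701*31+748)%997=545 -> [545]

Answer: 545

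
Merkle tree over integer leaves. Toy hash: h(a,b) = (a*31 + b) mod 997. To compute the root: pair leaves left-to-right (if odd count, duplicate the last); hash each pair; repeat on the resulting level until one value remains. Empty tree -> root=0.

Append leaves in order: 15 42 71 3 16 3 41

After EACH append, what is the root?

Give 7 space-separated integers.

Answer: 15 507 43 972 654 238 54

Derivation:
After append 15 (leaves=[15]):
  L0: [15]
  root=15
After append 42 (leaves=[15, 42]):
  L0: [15, 42]
  L1: h(15,42)=(15*31+42)%997=507 -> [507]
  root=507
After append 71 (leaves=[15, 42, 71]):
  L0: [15, 42, 71]
  L1: h(15,42)=(15*31+42)%997=507 h(71,71)=(71*31+71)%997=278 -> [507, 278]
  L2: h(507,278)=(507*31+278)%997=43 -> [43]
  root=43
After append 3 (leaves=[15, 42, 71, 3]):
  L0: [15, 42, 71, 3]
  L1: h(15,42)=(15*31+42)%997=507 h(71,3)=(71*31+3)%997=210 -> [507, 210]
  L2: h(507,210)=(507*31+210)%997=972 -> [972]
  root=972
After append 16 (leaves=[15, 42, 71, 3, 16]):
  L0: [15, 42, 71, 3, 16]
  L1: h(15,42)=(15*31+42)%997=507 h(71,3)=(71*31+3)%997=210 h(16,16)=(16*31+16)%997=512 -> [507, 210, 512]
  L2: h(507,210)=(507*31+210)%997=972 h(512,512)=(512*31+512)%997=432 -> [972, 432]
  L3: h(972,432)=(972*31+432)%997=654 -> [654]
  root=654
After append 3 (leaves=[15, 42, 71, 3, 16, 3]):
  L0: [15, 42, 71, 3, 16, 3]
  L1: h(15,42)=(15*31+42)%997=507 h(71,3)=(71*31+3)%997=210 h(16,3)=(16*31+3)%997=499 -> [507, 210, 499]
  L2: h(507,210)=(507*31+210)%997=972 h(499,499)=(499*31+499)%997=16 -> [972, 16]
  L3: h(972,16)=(972*31+16)%997=238 -> [238]
  root=238
After append 41 (leaves=[15, 42, 71, 3, 16, 3, 41]):
  L0: [15, 42, 71, 3, 16, 3, 41]
  L1: h(15,42)=(15*31+42)%997=507 h(71,3)=(71*31+3)%997=210 h(16,3)=(16*31+3)%997=499 h(41,41)=(41*31+41)%997=315 -> [507, 210, 499, 315]
  L2: h(507,210)=(507*31+210)%997=972 h(499,315)=(499*31+315)%997=829 -> [972, 829]
  L3: h(972,829)=(972*31+829)%997=54 -> [54]
  root=54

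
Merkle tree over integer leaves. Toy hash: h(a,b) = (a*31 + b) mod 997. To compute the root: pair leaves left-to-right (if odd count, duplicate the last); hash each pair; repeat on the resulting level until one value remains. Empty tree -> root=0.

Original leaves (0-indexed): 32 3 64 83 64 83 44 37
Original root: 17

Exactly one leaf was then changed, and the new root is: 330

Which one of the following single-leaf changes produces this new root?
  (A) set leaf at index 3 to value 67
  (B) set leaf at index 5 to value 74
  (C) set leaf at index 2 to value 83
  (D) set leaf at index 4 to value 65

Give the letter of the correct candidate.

Answer: C

Derivation:
Original leaves: [32, 3, 64, 83, 64, 83, 44, 37]
Target new root: 330
Try each candidate change and compute the resulting root:
Candidate A: set leaf[3] = 67 -> leaves = [32, 3, 64, 67, 64, 83, 44, 37]
  L0: [32, 3, 64, 67, 64, 83, 44, 37]
  L1: h(32,3)=(32*31+3)%997=995 h(64,67)=(64*31+67)%997=57 h(64,83)=(64*31+83)%997=73 h(44,37)=(44*31+37)%997=404 -> [995, 57, 73, 404]
  L2: h(995,57)=(995*31+57)%997=992 h(73,404)=(73*31+404)%997=673 -> [992, 673]
  L3: h(992,673)=(992*31+673)%997=518 -> [518]
  root = 518 != target 330
Candidate B: set leaf[5] = 74 -> leaves = [32, 3, 64, 83, 64, 74, 44, 37]
  L0: [32, 3, 64, 83, 64, 74, 44, 37]
  L1: h(32,3)=(32*31+3)%997=995 h(64,83)=(64*31+83)%997=73 h(64,74)=(64*31+74)%997=64 h(44,37)=(44*31+37)%997=404 -> [995, 73, 64, 404]
  L2: h(995,73)=(995*31+73)%997=11 h(64,404)=(64*31+404)%997=394 -> [11, 394]
  L3: h(11,394)=(11*31+394)%997=735 -> [735]
  root = 735 != target 330
Candidate C: set leaf[2] = 83 -> leaves = [32, 3, 83, 83, 64, 83, 44, 37]
  L0: [32, 3, 83, 83, 64, 83, 44, 37]
  L1: h(32,3)=(32*31+3)%997=995 h(83,83)=(83*31+83)%997=662 h(64,83)=(64*31+83)%997=73 h(44,37)=(44*31+37)%997=404 -> [995, 662, 73, 404]
  L2: h(995,662)=(995*31+662)%997=600 h(73,404)=(73*31+404)%997=673 -> [600, 673]
  L3: h(600,673)=(600*31+673)%997=330 -> [330]
  root = 330 == target 330  ** MATCH **
Candidate D: set leaf[4] = 65 -> leaves = [32, 3, 64, 83, 65, 83, 44, 37]
  L0: [32, 3, 64, 83, 65, 83, 44, 37]
  L1: h(32,3)=(32*31+3)%997=995 h(64,83)=(64*31+83)%997=73 h(65,83)=(65*31+83)%997=104 h(44,37)=(44*31+37)%997=404 -> [995, 73, 104, 404]
  L2: h(995,73)=(995*31+73)%997=11 h(104,404)=(104*31+404)%997=637 -> [11, 637]
  L3: h(11,637)=(11*31+637)%997=978 -> [978]
  root = 978 != target 330
Candidate C produces the target root.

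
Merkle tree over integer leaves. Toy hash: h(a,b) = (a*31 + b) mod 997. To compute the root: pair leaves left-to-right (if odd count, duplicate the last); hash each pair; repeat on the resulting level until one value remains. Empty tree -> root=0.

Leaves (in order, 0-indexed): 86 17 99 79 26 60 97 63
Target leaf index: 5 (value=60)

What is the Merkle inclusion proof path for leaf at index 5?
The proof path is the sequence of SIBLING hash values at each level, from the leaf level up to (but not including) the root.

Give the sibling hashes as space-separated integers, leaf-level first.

L0 (leaves): [86, 17, 99, 79, 26, 60, 97, 63], target index=5
L1: h(86,17)=(86*31+17)%997=689 [pair 0] h(99,79)=(99*31+79)%997=157 [pair 1] h(26,60)=(26*31+60)%997=866 [pair 2] h(97,63)=(97*31+63)%997=79 [pair 3] -> [689, 157, 866, 79]
  Sibling for proof at L0: 26
L2: h(689,157)=(689*31+157)%997=579 [pair 0] h(866,79)=(866*31+79)%997=6 [pair 1] -> [579, 6]
  Sibling for proof at L1: 79
L3: h(579,6)=(579*31+6)%997=9 [pair 0] -> [9]
  Sibling for proof at L2: 579
Root: 9
Proof path (sibling hashes from leaf to root): [26, 79, 579]

Answer: 26 79 579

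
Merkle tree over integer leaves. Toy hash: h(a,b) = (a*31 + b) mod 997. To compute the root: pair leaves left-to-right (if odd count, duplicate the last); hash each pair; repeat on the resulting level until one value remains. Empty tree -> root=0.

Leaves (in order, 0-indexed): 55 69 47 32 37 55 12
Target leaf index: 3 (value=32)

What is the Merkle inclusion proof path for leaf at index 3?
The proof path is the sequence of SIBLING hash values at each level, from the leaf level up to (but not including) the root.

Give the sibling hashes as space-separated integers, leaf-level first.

L0 (leaves): [55, 69, 47, 32, 37, 55, 12], target index=3
L1: h(55,69)=(55*31+69)%997=777 [pair 0] h(47,32)=(47*31+32)%997=492 [pair 1] h(37,55)=(37*31+55)%997=205 [pair 2] h(12,12)=(12*31+12)%997=384 [pair 3] -> [777, 492, 205, 384]
  Sibling for proof at L0: 47
L2: h(777,492)=(777*31+492)%997=651 [pair 0] h(205,384)=(205*31+384)%997=757 [pair 1] -> [651, 757]
  Sibling for proof at L1: 777
L3: h(651,757)=(651*31+757)%997=1 [pair 0] -> [1]
  Sibling for proof at L2: 757
Root: 1
Proof path (sibling hashes from leaf to root): [47, 777, 757]

Answer: 47 777 757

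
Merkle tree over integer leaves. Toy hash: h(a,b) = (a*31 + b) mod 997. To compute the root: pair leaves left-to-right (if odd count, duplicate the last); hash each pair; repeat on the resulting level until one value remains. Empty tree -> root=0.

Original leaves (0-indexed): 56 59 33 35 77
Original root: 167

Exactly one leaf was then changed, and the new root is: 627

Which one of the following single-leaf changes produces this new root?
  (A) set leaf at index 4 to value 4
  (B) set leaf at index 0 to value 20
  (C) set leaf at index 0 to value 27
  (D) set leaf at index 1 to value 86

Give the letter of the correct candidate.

Answer: C

Derivation:
Original leaves: [56, 59, 33, 35, 77]
Target new root: 627
Try each candidate change and compute the resulting root:
Candidate A: set leaf[4] = 4 -> leaves = [56, 59, 33, 35, 4]
  L0: [56, 59, 33, 35, 4]
  L1: h(56,59)=(56*31+59)%997=798 h(33,35)=(33*31+35)%997=61 h(4,4)=(4*31+4)%997=128 -> [798, 61, 128]
  L2: h(798,61)=(798*31+61)%997=871 h(128,128)=(128*31+128)%997=108 -> [871, 108]
  L3: h(871,108)=(871*31+108)%997=190 -> [190]
  root = 190 != target 627
Candidate B: set leaf[0] = 20 -> leaves = [20, 59, 33, 35, 77]
  L0: [20, 59, 33, 35, 77]
  L1: h(20,59)=(20*31+59)%997=679 h(33,35)=(33*31+35)%997=61 h(77,77)=(77*31+77)%997=470 -> [679, 61, 470]
  L2: h(679,61)=(679*31+61)%997=173 h(470,470)=(470*31+470)%997=85 -> [173, 85]
  L3: h(173,85)=(173*31+85)%997=463 -> [463]
  root = 463 != target 627
Candidate C: set leaf[0] = 27 -> leaves = [27, 59, 33, 35, 77]
  L0: [27, 59, 33, 35, 77]
  L1: h(27,59)=(27*31+59)%997=896 h(33,35)=(33*31+35)%997=61 h(77,77)=(77*31+77)%997=470 -> [896, 61, 470]
  L2: h(896,61)=(896*31+61)%997=918 h(470,470)=(470*31+470)%997=85 -> [918, 85]
  L3: h(918,85)=(918*31+85)%997=627 -> [627]
  root = 627 == target 627  ** MATCH **
Candidate D: set leaf[1] = 86 -> leaves = [56, 86, 33, 35, 77]
  L0: [56, 86, 33, 35, 77]
  L1: h(56,86)=(56*31+86)%997=825 h(33,35)=(33*31+35)%997=61 h(77,77)=(77*31+77)%997=470 -> [825, 61, 470]
  L2: h(825,61)=(825*31+61)%997=711 h(470,470)=(470*31+470)%997=85 -> [711, 85]
  L3: h(711,85)=(711*31+85)%997=192 -> [192]
  root = 192 != target 627
Candidate C produces the target root.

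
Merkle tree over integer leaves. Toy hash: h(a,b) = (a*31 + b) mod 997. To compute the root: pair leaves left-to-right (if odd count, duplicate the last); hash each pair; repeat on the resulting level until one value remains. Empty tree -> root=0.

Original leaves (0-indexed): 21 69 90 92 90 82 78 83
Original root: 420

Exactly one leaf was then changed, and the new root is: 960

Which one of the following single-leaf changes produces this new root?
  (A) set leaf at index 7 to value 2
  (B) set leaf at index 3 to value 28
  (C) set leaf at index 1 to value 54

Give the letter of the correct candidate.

Answer: C

Derivation:
Original leaves: [21, 69, 90, 92, 90, 82, 78, 83]
Target new root: 960
Try each candidate change and compute the resulting root:
Candidate A: set leaf[7] = 2 -> leaves = [21, 69, 90, 92, 90, 82, 78, 2]
  L0: [21, 69, 90, 92, 90, 82, 78, 2]
  L1: h(21,69)=(21*31+69)%997=720 h(90,92)=(90*31+92)%997=888 h(90,82)=(90*31+82)%997=878 h(78,2)=(78*31+2)%997=426 -> [720, 888, 878, 426]
  L2: h(720,888)=(720*31+888)%997=277 h(878,426)=(878*31+426)%997=725 -> [277, 725]
  L3: h(277,725)=(277*31+725)%997=339 -> [339]
  root = 339 != target 960
Candidate B: set leaf[3] = 28 -> leaves = [21, 69, 90, 28, 90, 82, 78, 83]
  L0: [21, 69, 90, 28, 90, 82, 78, 83]
  L1: h(21,69)=(21*31+69)%997=720 h(90,28)=(90*31+28)%997=824 h(90,82)=(90*31+82)%997=878 h(78,83)=(78*31+83)%997=507 -> [720, 824, 878, 507]
  L2: h(720,824)=(720*31+824)%997=213 h(878,507)=(878*31+507)%997=806 -> [213, 806]
  L3: h(213,806)=(213*31+806)%997=430 -> [430]
  root = 430 != target 960
Candidate C: set leaf[1] = 54 -> leaves = [21, 54, 90, 92, 90, 82, 78, 83]
  L0: [21, 54, 90, 92, 90, 82, 78, 83]
  L1: h(21,54)=(21*31+54)%997=705 h(90,92)=(90*31+92)%997=888 h(90,82)=(90*31+82)%997=878 h(78,83)=(78*31+83)%997=507 -> [705, 888, 878, 507]
  L2: h(705,888)=(705*31+888)%997=809 h(878,507)=(878*31+507)%997=806 -> [809, 806]
  L3: h(809,806)=(809*31+806)%997=960 -> [960]
  root = 960 == target 960  ** MATCH **
Candidate C produces the target root.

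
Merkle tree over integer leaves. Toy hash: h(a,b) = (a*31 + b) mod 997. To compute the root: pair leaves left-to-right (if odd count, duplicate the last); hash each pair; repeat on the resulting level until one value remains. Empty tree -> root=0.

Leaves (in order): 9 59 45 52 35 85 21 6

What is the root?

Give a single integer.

Answer: 823

Derivation:
L0: [9, 59, 45, 52, 35, 85, 21, 6]
L1: h(9,59)=(9*31+59)%997=338 h(45,52)=(45*31+52)%997=450 h(35,85)=(35*31+85)%997=173 h(21,6)=(21*31+6)%997=657 -> [338, 450, 173, 657]
L2: h(338,450)=(338*31+450)%997=958 h(173,657)=(173*31+657)%997=38 -> [958, 38]
L3: h(958,38)=(958*31+38)%997=823 -> [823]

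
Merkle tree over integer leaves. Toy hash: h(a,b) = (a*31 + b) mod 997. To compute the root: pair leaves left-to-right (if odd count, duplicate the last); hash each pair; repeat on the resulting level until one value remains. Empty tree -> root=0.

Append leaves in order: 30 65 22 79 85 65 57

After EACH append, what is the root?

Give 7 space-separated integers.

After append 30 (leaves=[30]):
  L0: [30]
  root=30
After append 65 (leaves=[30, 65]):
  L0: [30, 65]
  L1: h(30,65)=(30*31+65)%997=995 -> [995]
  root=995
After append 22 (leaves=[30, 65, 22]):
  L0: [30, 65, 22]
  L1: h(30,65)=(30*31+65)%997=995 h(22,22)=(22*31+22)%997=704 -> [995, 704]
  L2: h(995,704)=(995*31+704)%997=642 -> [642]
  root=642
After append 79 (leaves=[30, 65, 22, 79]):
  L0: [30, 65, 22, 79]
  L1: h(30,65)=(30*31+65)%997=995 h(22,79)=(22*31+79)%997=761 -> [995, 761]
  L2: h(995,761)=(995*31+761)%997=699 -> [699]
  root=699
After append 85 (leaves=[30, 65, 22, 79, 85]):
  L0: [30, 65, 22, 79, 85]
  L1: h(30,65)=(30*31+65)%997=995 h(22,79)=(22*31+79)%997=761 h(85,85)=(85*31+85)%997=726 -> [995, 761, 726]
  L2: h(995,761)=(995*31+761)%997=699 h(726,726)=(726*31+726)%997=301 -> [699, 301]
  L3: h(699,301)=(699*31+301)%997=36 -> [36]
  root=36
After append 65 (leaves=[30, 65, 22, 79, 85, 65]):
  L0: [30, 65, 22, 79, 85, 65]
  L1: h(30,65)=(30*31+65)%997=995 h(22,79)=(22*31+79)%997=761 h(85,65)=(85*31+65)%997=706 -> [995, 761, 706]
  L2: h(995,761)=(995*31+761)%997=699 h(706,706)=(706*31+706)%997=658 -> [699, 658]
  L3: h(699,658)=(699*31+658)%997=393 -> [393]
  root=393
After append 57 (leaves=[30, 65, 22, 79, 85, 65, 57]):
  L0: [30, 65, 22, 79, 85, 65, 57]
  L1: h(30,65)=(30*31+65)%997=995 h(22,79)=(22*31+79)%997=761 h(85,65)=(85*31+65)%997=706 h(57,57)=(57*31+57)%997=827 -> [995, 761, 706, 827]
  L2: h(995,761)=(995*31+761)%997=699 h(706,827)=(706*31+827)%997=779 -> [699, 779]
  L3: h(699,779)=(699*31+779)%997=514 -> [514]
  root=514

Answer: 30 995 642 699 36 393 514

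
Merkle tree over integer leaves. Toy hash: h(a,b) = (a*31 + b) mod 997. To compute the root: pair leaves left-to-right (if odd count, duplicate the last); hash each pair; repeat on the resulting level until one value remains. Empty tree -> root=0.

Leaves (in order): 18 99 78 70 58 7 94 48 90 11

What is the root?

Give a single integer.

Answer: 520

Derivation:
L0: [18, 99, 78, 70, 58, 7, 94, 48, 90, 11]
L1: h(18,99)=(18*31+99)%997=657 h(78,70)=(78*31+70)%997=494 h(58,7)=(58*31+7)%997=808 h(94,48)=(94*31+48)%997=968 h(90,11)=(90*31+11)%997=807 -> [657, 494, 808, 968, 807]
L2: h(657,494)=(657*31+494)%997=921 h(808,968)=(808*31+968)%997=94 h(807,807)=(807*31+807)%997=899 -> [921, 94, 899]
L3: h(921,94)=(921*31+94)%997=729 h(899,899)=(899*31+899)%997=852 -> [729, 852]
L4: h(729,852)=(729*31+852)%997=520 -> [520]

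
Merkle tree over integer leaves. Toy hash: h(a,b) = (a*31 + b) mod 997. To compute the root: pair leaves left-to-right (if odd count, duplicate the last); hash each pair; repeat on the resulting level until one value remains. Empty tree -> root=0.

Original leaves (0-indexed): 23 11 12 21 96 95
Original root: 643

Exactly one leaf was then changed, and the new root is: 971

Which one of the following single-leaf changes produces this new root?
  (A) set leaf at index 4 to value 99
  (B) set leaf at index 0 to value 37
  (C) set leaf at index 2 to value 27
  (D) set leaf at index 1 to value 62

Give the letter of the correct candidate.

Answer: B

Derivation:
Original leaves: [23, 11, 12, 21, 96, 95]
Target new root: 971
Try each candidate change and compute the resulting root:
Candidate A: set leaf[4] = 99 -> leaves = [23, 11, 12, 21, 99, 95]
  L0: [23, 11, 12, 21, 99, 95]
  L1: h(23,11)=(23*31+11)%997=724 h(12,21)=(12*31+21)%997=393 h(99,95)=(99*31+95)%997=173 -> [724, 393, 173]
  L2: h(724,393)=(724*31+393)%997=903 h(173,173)=(173*31+173)%997=551 -> [903, 551]
  L3: h(903,551)=(903*31+551)%997=628 -> [628]
  root = 628 != target 971
Candidate B: set leaf[0] = 37 -> leaves = [37, 11, 12, 21, 96, 95]
  L0: [37, 11, 12, 21, 96, 95]
  L1: h(37,11)=(37*31+11)%997=161 h(12,21)=(12*31+21)%997=393 h(96,95)=(96*31+95)%997=80 -> [161, 393, 80]
  L2: h(161,393)=(161*31+393)%997=399 h(80,80)=(80*31+80)%997=566 -> [399, 566]
  L3: h(399,566)=(399*31+566)%997=971 -> [971]
  root = 971 == target 971  ** MATCH **
Candidate C: set leaf[2] = 27 -> leaves = [23, 11, 27, 21, 96, 95]
  L0: [23, 11, 27, 21, 96, 95]
  L1: h(23,11)=(23*31+11)%997=724 h(27,21)=(27*31+21)%997=858 h(96,95)=(96*31+95)%997=80 -> [724, 858, 80]
  L2: h(724,858)=(724*31+858)%997=371 h(80,80)=(80*31+80)%997=566 -> [371, 566]
  L3: h(371,566)=(371*31+566)%997=103 -> [103]
  root = 103 != target 971
Candidate D: set leaf[1] = 62 -> leaves = [23, 62, 12, 21, 96, 95]
  L0: [23, 62, 12, 21, 96, 95]
  L1: h(23,62)=(23*31+62)%997=775 h(12,21)=(12*31+21)%997=393 h(96,95)=(96*31+95)%997=80 -> [775, 393, 80]
  L2: h(775,393)=(775*31+393)%997=490 h(80,80)=(80*31+80)%997=566 -> [490, 566]
  L3: h(490,566)=(490*31+566)%997=801 -> [801]
  root = 801 != target 971
Candidate B produces the target root.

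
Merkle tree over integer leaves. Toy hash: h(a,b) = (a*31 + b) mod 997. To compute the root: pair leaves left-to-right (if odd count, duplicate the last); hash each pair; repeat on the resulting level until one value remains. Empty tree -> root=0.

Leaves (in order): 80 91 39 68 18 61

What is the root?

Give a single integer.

L0: [80, 91, 39, 68, 18, 61]
L1: h(80,91)=(80*31+91)%997=577 h(39,68)=(39*31+68)%997=280 h(18,61)=(18*31+61)%997=619 -> [577, 280, 619]
L2: h(577,280)=(577*31+280)%997=221 h(619,619)=(619*31+619)%997=865 -> [221, 865]
L3: h(221,865)=(221*31+865)%997=737 -> [737]

Answer: 737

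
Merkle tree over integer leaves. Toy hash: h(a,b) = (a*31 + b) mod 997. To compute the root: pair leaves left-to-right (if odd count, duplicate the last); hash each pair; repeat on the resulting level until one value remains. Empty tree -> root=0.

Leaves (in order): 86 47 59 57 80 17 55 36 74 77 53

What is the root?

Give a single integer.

Answer: 595

Derivation:
L0: [86, 47, 59, 57, 80, 17, 55, 36, 74, 77, 53]
L1: h(86,47)=(86*31+47)%997=719 h(59,57)=(59*31+57)%997=889 h(80,17)=(80*31+17)%997=503 h(55,36)=(55*31+36)%997=744 h(74,77)=(74*31+77)%997=377 h(53,53)=(53*31+53)%997=699 -> [719, 889, 503, 744, 377, 699]
L2: h(719,889)=(719*31+889)%997=247 h(503,744)=(503*31+744)%997=385 h(377,699)=(377*31+699)%997=422 -> [247, 385, 422]
L3: h(247,385)=(247*31+385)%997=66 h(422,422)=(422*31+422)%997=543 -> [66, 543]
L4: h(66,543)=(66*31+543)%997=595 -> [595]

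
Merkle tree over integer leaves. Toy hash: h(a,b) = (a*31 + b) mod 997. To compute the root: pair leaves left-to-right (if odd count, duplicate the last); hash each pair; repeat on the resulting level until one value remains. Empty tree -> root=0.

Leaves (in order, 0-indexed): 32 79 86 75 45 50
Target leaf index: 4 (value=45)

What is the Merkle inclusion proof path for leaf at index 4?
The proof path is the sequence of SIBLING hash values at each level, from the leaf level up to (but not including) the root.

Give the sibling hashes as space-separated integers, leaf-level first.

Answer: 50 448 50

Derivation:
L0 (leaves): [32, 79, 86, 75, 45, 50], target index=4
L1: h(32,79)=(32*31+79)%997=74 [pair 0] h(86,75)=(86*31+75)%997=747 [pair 1] h(45,50)=(45*31+50)%997=448 [pair 2] -> [74, 747, 448]
  Sibling for proof at L0: 50
L2: h(74,747)=(74*31+747)%997=50 [pair 0] h(448,448)=(448*31+448)%997=378 [pair 1] -> [50, 378]
  Sibling for proof at L1: 448
L3: h(50,378)=(50*31+378)%997=931 [pair 0] -> [931]
  Sibling for proof at L2: 50
Root: 931
Proof path (sibling hashes from leaf to root): [50, 448, 50]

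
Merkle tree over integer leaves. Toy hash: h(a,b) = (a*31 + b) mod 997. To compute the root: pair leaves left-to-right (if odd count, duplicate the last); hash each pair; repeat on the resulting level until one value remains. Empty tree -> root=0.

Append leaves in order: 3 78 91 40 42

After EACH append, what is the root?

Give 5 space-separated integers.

After append 3 (leaves=[3]):
  L0: [3]
  root=3
After append 78 (leaves=[3, 78]):
  L0: [3, 78]
  L1: h(3,78)=(3*31+78)%997=171 -> [171]
  root=171
After append 91 (leaves=[3, 78, 91]):
  L0: [3, 78, 91]
  L1: h(3,78)=(3*31+78)%997=171 h(91,91)=(91*31+91)%997=918 -> [171, 918]
  L2: h(171,918)=(171*31+918)%997=237 -> [237]
  root=237
After append 40 (leaves=[3, 78, 91, 40]):
  L0: [3, 78, 91, 40]
  L1: h(3,78)=(3*31+78)%997=171 h(91,40)=(91*31+40)%997=867 -> [171, 867]
  L2: h(171,867)=(171*31+867)%997=186 -> [186]
  root=186
After append 42 (leaves=[3, 78, 91, 40, 42]):
  L0: [3, 78, 91, 40, 42]
  L1: h(3,78)=(3*31+78)%997=171 h(91,40)=(91*31+40)%997=867 h(42,42)=(42*31+42)%997=347 -> [171, 867, 347]
  L2: h(171,867)=(171*31+867)%997=186 h(347,347)=(347*31+347)%997=137 -> [186, 137]
  L3: h(186,137)=(186*31+137)%997=918 -> [918]
  root=918

Answer: 3 171 237 186 918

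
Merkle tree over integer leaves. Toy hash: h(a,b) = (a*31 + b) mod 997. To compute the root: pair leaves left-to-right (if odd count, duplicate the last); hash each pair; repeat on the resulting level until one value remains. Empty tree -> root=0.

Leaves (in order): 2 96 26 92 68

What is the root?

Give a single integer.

L0: [2, 96, 26, 92, 68]
L1: h(2,96)=(2*31+96)%997=158 h(26,92)=(26*31+92)%997=898 h(68,68)=(68*31+68)%997=182 -> [158, 898, 182]
L2: h(158,898)=(158*31+898)%997=811 h(182,182)=(182*31+182)%997=839 -> [811, 839]
L3: h(811,839)=(811*31+839)%997=58 -> [58]

Answer: 58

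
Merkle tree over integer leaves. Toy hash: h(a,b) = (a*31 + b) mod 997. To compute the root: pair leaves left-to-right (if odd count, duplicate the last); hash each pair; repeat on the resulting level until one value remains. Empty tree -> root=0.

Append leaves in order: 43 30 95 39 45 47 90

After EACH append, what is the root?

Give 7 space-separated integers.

After append 43 (leaves=[43]):
  L0: [43]
  root=43
After append 30 (leaves=[43, 30]):
  L0: [43, 30]
  L1: h(43,30)=(43*31+30)%997=366 -> [366]
  root=366
After append 95 (leaves=[43, 30, 95]):
  L0: [43, 30, 95]
  L1: h(43,30)=(43*31+30)%997=366 h(95,95)=(95*31+95)%997=49 -> [366, 49]
  L2: h(366,49)=(366*31+49)%997=428 -> [428]
  root=428
After append 39 (leaves=[43, 30, 95, 39]):
  L0: [43, 30, 95, 39]
  L1: h(43,30)=(43*31+30)%997=366 h(95,39)=(95*31+39)%997=990 -> [366, 990]
  L2: h(366,990)=(366*31+990)%997=372 -> [372]
  root=372
After append 45 (leaves=[43, 30, 95, 39, 45]):
  L0: [43, 30, 95, 39, 45]
  L1: h(43,30)=(43*31+30)%997=366 h(95,39)=(95*31+39)%997=990 h(45,45)=(45*31+45)%997=443 -> [366, 990, 443]
  L2: h(366,990)=(366*31+990)%997=372 h(443,443)=(443*31+443)%997=218 -> [372, 218]
  L3: h(372,218)=(372*31+218)%997=783 -> [783]
  root=783
After append 47 (leaves=[43, 30, 95, 39, 45, 47]):
  L0: [43, 30, 95, 39, 45, 47]
  L1: h(43,30)=(43*31+30)%997=366 h(95,39)=(95*31+39)%997=990 h(45,47)=(45*31+47)%997=445 -> [366, 990, 445]
  L2: h(366,990)=(366*31+990)%997=372 h(445,445)=(445*31+445)%997=282 -> [372, 282]
  L3: h(372,282)=(372*31+282)%997=847 -> [847]
  root=847
After append 90 (leaves=[43, 30, 95, 39, 45, 47, 90]):
  L0: [43, 30, 95, 39, 45, 47, 90]
  L1: h(43,30)=(43*31+30)%997=366 h(95,39)=(95*31+39)%997=990 h(45,47)=(45*31+47)%997=445 h(90,90)=(90*31+90)%997=886 -> [366, 990, 445, 886]
  L2: h(366,990)=(366*31+990)%997=372 h(445,886)=(445*31+886)%997=723 -> [372, 723]
  L3: h(372,723)=(372*31+723)%997=291 -> [291]
  root=291

Answer: 43 366 428 372 783 847 291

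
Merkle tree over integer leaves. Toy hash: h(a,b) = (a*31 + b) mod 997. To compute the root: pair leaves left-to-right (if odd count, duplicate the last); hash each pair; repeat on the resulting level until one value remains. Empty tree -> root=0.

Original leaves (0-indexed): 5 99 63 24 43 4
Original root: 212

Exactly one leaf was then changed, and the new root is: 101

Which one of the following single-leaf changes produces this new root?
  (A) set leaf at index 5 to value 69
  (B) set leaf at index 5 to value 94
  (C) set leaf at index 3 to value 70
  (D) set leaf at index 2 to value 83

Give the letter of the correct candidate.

Original leaves: [5, 99, 63, 24, 43, 4]
Target new root: 101
Try each candidate change and compute the resulting root:
Candidate A: set leaf[5] = 69 -> leaves = [5, 99, 63, 24, 43, 69]
  L0: [5, 99, 63, 24, 43, 69]
  L1: h(5,99)=(5*31+99)%997=254 h(63,24)=(63*31+24)%997=980 h(43,69)=(43*31+69)%997=405 -> [254, 980, 405]
  L2: h(254,980)=(254*31+980)%997=878 h(405,405)=(405*31+405)%997=996 -> [878, 996]
  L3: h(878,996)=(878*31+996)%997=298 -> [298]
  root = 298 != target 101
Candidate B: set leaf[5] = 94 -> leaves = [5, 99, 63, 24, 43, 94]
  L0: [5, 99, 63, 24, 43, 94]
  L1: h(5,99)=(5*31+99)%997=254 h(63,24)=(63*31+24)%997=980 h(43,94)=(43*31+94)%997=430 -> [254, 980, 430]
  L2: h(254,980)=(254*31+980)%997=878 h(430,430)=(430*31+430)%997=799 -> [878, 799]
  L3: h(878,799)=(878*31+799)%997=101 -> [101]
  root = 101 == target 101  ** MATCH **
Candidate C: set leaf[3] = 70 -> leaves = [5, 99, 63, 70, 43, 4]
  L0: [5, 99, 63, 70, 43, 4]
  L1: h(5,99)=(5*31+99)%997=254 h(63,70)=(63*31+70)%997=29 h(43,4)=(43*31+4)%997=340 -> [254, 29, 340]
  L2: h(254,29)=(254*31+29)%997=924 h(340,340)=(340*31+340)%997=910 -> [924, 910]
  L3: h(924,910)=(924*31+910)%997=641 -> [641]
  root = 641 != target 101
Candidate D: set leaf[2] = 83 -> leaves = [5, 99, 83, 24, 43, 4]
  L0: [5, 99, 83, 24, 43, 4]
  L1: h(5,99)=(5*31+99)%997=254 h(83,24)=(83*31+24)%997=603 h(43,4)=(43*31+4)%997=340 -> [254, 603, 340]
  L2: h(254,603)=(254*31+603)%997=501 h(340,340)=(340*31+340)%997=910 -> [501, 910]
  L3: h(501,910)=(501*31+910)%997=489 -> [489]
  root = 489 != target 101
Candidate B produces the target root.

Answer: B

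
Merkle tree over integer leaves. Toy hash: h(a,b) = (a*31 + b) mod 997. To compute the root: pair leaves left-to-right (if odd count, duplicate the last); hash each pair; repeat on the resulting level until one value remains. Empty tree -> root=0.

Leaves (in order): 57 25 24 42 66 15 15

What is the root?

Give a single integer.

L0: [57, 25, 24, 42, 66, 15, 15]
L1: h(57,25)=(57*31+25)%997=795 h(24,42)=(24*31+42)%997=786 h(66,15)=(66*31+15)%997=67 h(15,15)=(15*31+15)%997=480 -> [795, 786, 67, 480]
L2: h(795,786)=(795*31+786)%997=506 h(67,480)=(67*31+480)%997=563 -> [506, 563]
L3: h(506,563)=(506*31+563)%997=297 -> [297]

Answer: 297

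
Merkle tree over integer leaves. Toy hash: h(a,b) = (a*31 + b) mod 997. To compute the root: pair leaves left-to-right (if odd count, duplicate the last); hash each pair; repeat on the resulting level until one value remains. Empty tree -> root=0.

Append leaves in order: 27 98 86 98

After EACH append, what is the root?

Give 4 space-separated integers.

Answer: 27 935 830 842

Derivation:
After append 27 (leaves=[27]):
  L0: [27]
  root=27
After append 98 (leaves=[27, 98]):
  L0: [27, 98]
  L1: h(27,98)=(27*31+98)%997=935 -> [935]
  root=935
After append 86 (leaves=[27, 98, 86]):
  L0: [27, 98, 86]
  L1: h(27,98)=(27*31+98)%997=935 h(86,86)=(86*31+86)%997=758 -> [935, 758]
  L2: h(935,758)=(935*31+758)%997=830 -> [830]
  root=830
After append 98 (leaves=[27, 98, 86, 98]):
  L0: [27, 98, 86, 98]
  L1: h(27,98)=(27*31+98)%997=935 h(86,98)=(86*31+98)%997=770 -> [935, 770]
  L2: h(935,770)=(935*31+770)%997=842 -> [842]
  root=842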